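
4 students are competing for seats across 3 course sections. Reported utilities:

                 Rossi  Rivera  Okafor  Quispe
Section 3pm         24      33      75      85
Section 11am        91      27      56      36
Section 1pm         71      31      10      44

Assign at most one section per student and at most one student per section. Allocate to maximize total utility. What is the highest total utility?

Treat this as an assignment problem: match each student to one section.
Optimal: Quispe→Section 3pm (85 points), Okafor→Section 11am (56 points), Rossi→Section 1pm (71 points) — total 85+56+71 = 212 points.
Row-greedy (each student in turn takes its best remaining section) gives 134 points, worse by 78.
Every other assignment is strictly worse.

Max total: 212 points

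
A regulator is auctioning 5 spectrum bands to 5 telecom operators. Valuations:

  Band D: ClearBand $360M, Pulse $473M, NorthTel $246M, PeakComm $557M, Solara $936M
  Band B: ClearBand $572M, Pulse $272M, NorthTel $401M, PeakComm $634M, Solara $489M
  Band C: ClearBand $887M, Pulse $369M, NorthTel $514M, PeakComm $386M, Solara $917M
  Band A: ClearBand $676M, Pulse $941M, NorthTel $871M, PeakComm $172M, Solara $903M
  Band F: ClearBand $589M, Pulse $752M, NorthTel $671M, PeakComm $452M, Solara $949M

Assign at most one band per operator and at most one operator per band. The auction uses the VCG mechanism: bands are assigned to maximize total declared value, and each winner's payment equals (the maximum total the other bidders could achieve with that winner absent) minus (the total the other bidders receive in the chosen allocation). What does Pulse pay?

Efficient allocation: ClearBand→Band C ($887M), Pulse→Band F ($752M), NorthTel→Band A ($871M), PeakComm→Band B ($634M), Solara→Band D ($936M); total welfare W = $4080M.
Pulse receives Band F at value $752M, so the others get W − 752 = $3328M.
Without Pulse: best allocation of the remaining 4 bidders over all 5 bands is ClearBand→Band C ($887M), NorthTel→Band A ($871M), PeakComm→Band B ($634M), Solara→Band F ($949M), total $3341M.
VCG payment = (others' best without Pulse) − (others' welfare with Pulse) = 3341 − 3328 = $13M.

Pulse pays $13M.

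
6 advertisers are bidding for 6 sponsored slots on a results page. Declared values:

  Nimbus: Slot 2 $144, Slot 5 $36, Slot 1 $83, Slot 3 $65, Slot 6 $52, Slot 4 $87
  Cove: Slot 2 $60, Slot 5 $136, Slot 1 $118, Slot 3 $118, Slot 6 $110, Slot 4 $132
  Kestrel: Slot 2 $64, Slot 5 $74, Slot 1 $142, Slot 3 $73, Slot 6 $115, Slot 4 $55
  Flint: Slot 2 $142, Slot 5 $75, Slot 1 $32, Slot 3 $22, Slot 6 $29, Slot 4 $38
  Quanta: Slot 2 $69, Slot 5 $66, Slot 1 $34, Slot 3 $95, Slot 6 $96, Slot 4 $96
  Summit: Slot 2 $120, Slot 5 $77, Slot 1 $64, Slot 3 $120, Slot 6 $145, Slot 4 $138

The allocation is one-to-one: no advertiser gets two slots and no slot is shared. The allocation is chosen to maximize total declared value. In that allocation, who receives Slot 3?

This is the linear assignment problem.
Optimal: Nimbus→Slot 4 ($87), Cove→Slot 5 ($136), Kestrel→Slot 1 ($142), Flint→Slot 2 ($142), Quanta→Slot 3 ($95), Summit→Slot 6 ($145) — total 87+136+142+142+95+145 = $747.
Column-greedy (each slot in turn goes to its best remaining advertiser) gives $676, worse by 71.
Swapping Flint↔Kestrel (Flint→Slot 1 $32, Kestrel→Slot 2 $64) loses 188.
No other one-to-one assignment exceeds $747.
Quanta's own top slot is Slot 6 ($96), but forcing Quanta→Slot 6 and reassigning the rest optimally gives only $723 — worse by 24.

Quanta receives Slot 3.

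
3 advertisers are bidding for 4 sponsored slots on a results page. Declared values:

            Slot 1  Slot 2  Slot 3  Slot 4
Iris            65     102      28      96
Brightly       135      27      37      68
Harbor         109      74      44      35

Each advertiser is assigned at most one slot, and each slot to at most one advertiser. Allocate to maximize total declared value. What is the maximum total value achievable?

Maximum total: $305

Treat this as an assignment problem: match each advertiser to one slot.
Optimal: Iris→Slot 4 ($96), Brightly→Slot 1 ($135), Harbor→Slot 2 ($74) — total 96+135+74 = $305.
Column-greedy (each slot in turn goes to its best remaining advertiser) gives $281, worse by 24.
Next-best assignment: Iris→Slot 2, Brightly→Slot 1, Harbor→Slot 3 = $281.
Swapping Iris↔Harbor (Iris→Slot 2 $102, Harbor→Slot 4 $35) loses 33.
No other one-to-one assignment exceeds $305.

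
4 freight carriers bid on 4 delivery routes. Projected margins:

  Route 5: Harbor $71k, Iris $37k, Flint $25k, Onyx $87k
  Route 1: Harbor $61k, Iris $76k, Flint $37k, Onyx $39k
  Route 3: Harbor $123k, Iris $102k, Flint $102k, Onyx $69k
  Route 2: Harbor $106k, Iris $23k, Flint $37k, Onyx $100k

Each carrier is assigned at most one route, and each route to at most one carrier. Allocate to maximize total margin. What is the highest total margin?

Maximum total: $371k

Optimal: Harbor→Route 2 ($106k), Iris→Route 1 ($76k), Flint→Route 3 ($102k), Onyx→Route 5 ($87k) — total 106+76+102+87 = $371k.
Swapping Flint↔Iris (Flint→Route 1 $37k, Iris→Route 3 $102k) loses 39.
No other one-to-one assignment exceeds $371k.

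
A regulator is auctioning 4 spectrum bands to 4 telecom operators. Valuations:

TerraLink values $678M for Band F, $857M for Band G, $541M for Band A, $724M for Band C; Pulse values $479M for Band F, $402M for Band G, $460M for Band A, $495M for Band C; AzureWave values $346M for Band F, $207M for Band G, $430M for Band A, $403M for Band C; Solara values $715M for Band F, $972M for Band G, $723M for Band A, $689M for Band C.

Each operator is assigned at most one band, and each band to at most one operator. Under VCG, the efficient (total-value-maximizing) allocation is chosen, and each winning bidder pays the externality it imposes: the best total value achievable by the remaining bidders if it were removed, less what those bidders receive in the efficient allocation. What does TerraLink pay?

Efficient allocation: TerraLink→Band C ($724M), Pulse→Band F ($479M), AzureWave→Band A ($430M), Solara→Band G ($972M); total welfare W = $2605M.
TerraLink receives Band C at value $724M, so the others get W − 724 = $1881M.
Without TerraLink: best allocation of the remaining 3 bidders over all 4 bands is Pulse→Band C ($495M), AzureWave→Band A ($430M), Solara→Band G ($972M), total $1897M.
VCG payment = (others' best without TerraLink) − (others' welfare with TerraLink) = 1897 − 1881 = $16M.

TerraLink pays $16M.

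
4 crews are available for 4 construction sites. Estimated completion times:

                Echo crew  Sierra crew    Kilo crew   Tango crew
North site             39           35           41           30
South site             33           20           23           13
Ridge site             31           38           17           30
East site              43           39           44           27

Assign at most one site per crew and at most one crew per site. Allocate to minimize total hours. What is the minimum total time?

Minimum total: 103 hours

Optimal: Echo crew→North site (39 hours), Sierra crew→South site (20 hours), Kilo crew→Ridge site (17 hours), Tango crew→East site (27 hours) — total 39+20+17+27 = 103 hours.
Column-greedy (each site in turn goes to its cheapest remaining crew) gives 110 hours, worse by 7.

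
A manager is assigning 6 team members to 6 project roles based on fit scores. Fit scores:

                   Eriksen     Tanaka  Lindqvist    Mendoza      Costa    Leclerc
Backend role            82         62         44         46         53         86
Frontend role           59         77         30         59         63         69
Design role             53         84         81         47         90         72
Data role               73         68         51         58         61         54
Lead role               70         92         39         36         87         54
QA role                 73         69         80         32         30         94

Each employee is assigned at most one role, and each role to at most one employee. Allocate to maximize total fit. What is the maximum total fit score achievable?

Maximum total: 480 pts

Optimal: Eriksen→Data role (73 pts), Tanaka→Lead role (92 pts), Lindqvist→QA role (80 pts), Mendoza→Frontend role (59 pts), Costa→Design role (90 pts), Leclerc→Backend role (86 pts) — total 73+92+80+59+90+86 = 480 pts.
Column-greedy (each role in turn goes to its best remaining employee) gives 397 pts, worse by 83.
Checked against all permutations: 480 pts is optimal.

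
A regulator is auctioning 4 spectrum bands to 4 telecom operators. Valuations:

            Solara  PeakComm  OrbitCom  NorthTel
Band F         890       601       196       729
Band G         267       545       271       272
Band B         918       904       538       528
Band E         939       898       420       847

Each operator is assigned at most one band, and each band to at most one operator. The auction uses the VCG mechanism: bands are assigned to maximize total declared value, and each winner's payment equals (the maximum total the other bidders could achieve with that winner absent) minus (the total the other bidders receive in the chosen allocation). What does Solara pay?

Solara pays $143M.

Efficient allocation: Solara→Band F ($890M), PeakComm→Band B ($904M), OrbitCom→Band G ($271M), NorthTel→Band E ($847M); total welfare W = $2912M.
Solara receives Band F at value $890M, so the others get W − 890 = $2022M.
Without Solara: best allocation of the remaining 3 bidders over all 4 bands is PeakComm→Band E ($898M), OrbitCom→Band B ($538M), NorthTel→Band F ($729M), total $2165M.
VCG payment = (others' best without Solara) − (others' welfare with Solara) = 2165 − 2022 = $143M.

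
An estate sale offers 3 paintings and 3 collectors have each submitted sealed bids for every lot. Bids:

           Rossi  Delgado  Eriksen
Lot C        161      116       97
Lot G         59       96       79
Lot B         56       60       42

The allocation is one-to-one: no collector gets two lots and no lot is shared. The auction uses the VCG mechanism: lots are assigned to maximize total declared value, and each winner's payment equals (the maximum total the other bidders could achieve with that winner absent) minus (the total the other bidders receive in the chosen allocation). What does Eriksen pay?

Efficient allocation: Rossi→Lot C ($161), Delgado→Lot B ($60), Eriksen→Lot G ($79); total welfare W = $300.
Eriksen receives Lot G at value $79, so the others get W − 79 = $221.
Without Eriksen: best allocation of the remaining 2 bidders over all 3 lots is Rossi→Lot C ($161), Delgado→Lot G ($96), total $257.
VCG payment = (others' best without Eriksen) − (others' welfare with Eriksen) = 257 − 221 = $36.

Eriksen pays $36.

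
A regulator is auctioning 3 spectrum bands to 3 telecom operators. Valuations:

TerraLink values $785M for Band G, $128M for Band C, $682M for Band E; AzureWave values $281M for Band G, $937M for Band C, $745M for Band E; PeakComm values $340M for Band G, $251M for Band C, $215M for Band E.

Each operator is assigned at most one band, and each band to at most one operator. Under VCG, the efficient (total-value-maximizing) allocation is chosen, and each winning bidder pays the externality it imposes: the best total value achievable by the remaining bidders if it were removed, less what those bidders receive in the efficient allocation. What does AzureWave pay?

Efficient allocation: TerraLink→Band E ($682M), AzureWave→Band C ($937M), PeakComm→Band G ($340M); total welfare W = $1959M.
AzureWave receives Band C at value $937M, so the others get W − 937 = $1022M.
Without AzureWave: best allocation of the remaining 2 bidders over all 3 bands is TerraLink→Band G ($785M), PeakComm→Band C ($251M), total $1036M.
VCG payment = (others' best without AzureWave) − (others' welfare with AzureWave) = 1036 − 1022 = $14M.

AzureWave pays $14M.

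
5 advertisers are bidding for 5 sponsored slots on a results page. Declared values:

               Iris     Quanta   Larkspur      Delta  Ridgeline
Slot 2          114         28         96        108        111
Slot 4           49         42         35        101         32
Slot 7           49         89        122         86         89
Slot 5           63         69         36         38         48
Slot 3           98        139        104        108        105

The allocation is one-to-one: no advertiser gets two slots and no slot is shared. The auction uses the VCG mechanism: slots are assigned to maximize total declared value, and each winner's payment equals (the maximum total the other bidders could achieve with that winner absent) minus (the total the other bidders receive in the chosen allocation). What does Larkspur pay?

Efficient allocation: Iris→Slot 5 ($63), Quanta→Slot 3 ($139), Larkspur→Slot 7 ($122), Delta→Slot 4 ($101), Ridgeline→Slot 2 ($111); total welfare W = $536.
Larkspur receives Slot 7 at value $122, so the others get W − 122 = $414.
Without Larkspur: best allocation of the remaining 4 bidders over all 5 slots is Iris→Slot 2 ($114), Quanta→Slot 3 ($139), Delta→Slot 4 ($101), Ridgeline→Slot 7 ($89), total $443.
VCG payment = (others' best without Larkspur) − (others' welfare with Larkspur) = 443 − 414 = $29.

Larkspur pays $29.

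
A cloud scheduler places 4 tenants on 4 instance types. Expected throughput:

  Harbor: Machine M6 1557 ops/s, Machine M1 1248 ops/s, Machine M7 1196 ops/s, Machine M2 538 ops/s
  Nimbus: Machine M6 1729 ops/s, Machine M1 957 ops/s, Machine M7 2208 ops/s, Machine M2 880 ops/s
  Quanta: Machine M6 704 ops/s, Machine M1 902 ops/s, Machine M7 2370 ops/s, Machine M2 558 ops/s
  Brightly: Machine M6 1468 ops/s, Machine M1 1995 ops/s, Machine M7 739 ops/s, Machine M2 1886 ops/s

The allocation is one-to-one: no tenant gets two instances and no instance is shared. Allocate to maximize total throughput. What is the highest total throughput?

This is the linear assignment problem.
Optimal: Harbor→Machine M1 (1248 ops/s), Nimbus→Machine M6 (1729 ops/s), Quanta→Machine M7 (2370 ops/s), Brightly→Machine M2 (1886 ops/s) — total 1248+1729+2370+1886 = 7233 ops/s.
Column-greedy (each instance in turn goes to its best remaining tenant) gives 6632 ops/s, worse by 601.
Next-best assignment: Harbor→Machine M6, Nimbus→Machine M2, Quanta→Machine M7, Brightly→Machine M1 = 6802 ops/s.

Maximum total: 7233 ops/s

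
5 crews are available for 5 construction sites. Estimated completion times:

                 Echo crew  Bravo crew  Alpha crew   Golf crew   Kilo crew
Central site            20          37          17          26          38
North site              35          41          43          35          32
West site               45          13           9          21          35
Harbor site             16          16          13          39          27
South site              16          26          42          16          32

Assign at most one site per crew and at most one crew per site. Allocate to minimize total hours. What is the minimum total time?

Min total: 93 hours

This is a one-to-one assignment (minimum-cost bipartite matching).
Optimal: Echo crew→Central site (20 hours), Bravo crew→Harbor site (16 hours), Alpha crew→West site (9 hours), Golf crew→South site (16 hours), Kilo crew→North site (32 hours) — total 20+16+9+16+32 = 93 hours.
Min-entry greedy (repeatedly take the single cheapest remaining cell) gives 110 hours, worse by 17.
Next-best assignment: Echo crew→Central site, Bravo crew→West site, Alpha crew→Harbor site, Golf crew→South site, Kilo crew→North site = 94 hours.
Swapping Alpha crew↔Echo crew (Alpha crew→Central site 17 hours, Echo crew→West site 45 hours) adds 33.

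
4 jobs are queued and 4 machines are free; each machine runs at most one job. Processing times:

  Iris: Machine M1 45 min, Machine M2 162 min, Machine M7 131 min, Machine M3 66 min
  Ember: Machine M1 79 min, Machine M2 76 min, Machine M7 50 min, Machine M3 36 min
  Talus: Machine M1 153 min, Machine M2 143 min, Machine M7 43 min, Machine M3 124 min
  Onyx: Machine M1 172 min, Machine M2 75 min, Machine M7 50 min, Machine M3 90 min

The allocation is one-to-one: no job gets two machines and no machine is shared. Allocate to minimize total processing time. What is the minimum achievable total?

Optimal: Iris→Machine M1 (45 min), Ember→Machine M3 (36 min), Talus→Machine M7 (43 min), Onyx→Machine M2 (75 min) — total 45+36+43+75 = 199 min.
Next-best assignment: Iris→Machine M1, Ember→Machine M2, Talus→Machine M7, Onyx→Machine M3 = 254 min.

Min total: 199 min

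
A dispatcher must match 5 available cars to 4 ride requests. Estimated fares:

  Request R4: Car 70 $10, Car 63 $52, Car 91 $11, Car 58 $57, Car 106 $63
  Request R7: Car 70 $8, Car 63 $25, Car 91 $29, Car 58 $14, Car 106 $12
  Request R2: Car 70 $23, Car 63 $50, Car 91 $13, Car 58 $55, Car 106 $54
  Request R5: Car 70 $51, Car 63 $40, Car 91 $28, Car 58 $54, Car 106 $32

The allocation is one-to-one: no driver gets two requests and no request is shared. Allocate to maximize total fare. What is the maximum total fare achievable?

Maximum total: $198

Optimal: Car 106→Request R4 ($63), Car 91→Request R7 ($29), Car 58→Request R2 ($55), Car 70→Request R5 ($51) — total 63+29+55+51 = $198.
Row-greedy (each driver in turn takes its best remaining request) gives $187, worse by 11.
Swapping Car 106↔Car 91 (Car 106→Request R7 $12, Car 91→Request R4 $11) loses 69.
Every other assignment is strictly worse.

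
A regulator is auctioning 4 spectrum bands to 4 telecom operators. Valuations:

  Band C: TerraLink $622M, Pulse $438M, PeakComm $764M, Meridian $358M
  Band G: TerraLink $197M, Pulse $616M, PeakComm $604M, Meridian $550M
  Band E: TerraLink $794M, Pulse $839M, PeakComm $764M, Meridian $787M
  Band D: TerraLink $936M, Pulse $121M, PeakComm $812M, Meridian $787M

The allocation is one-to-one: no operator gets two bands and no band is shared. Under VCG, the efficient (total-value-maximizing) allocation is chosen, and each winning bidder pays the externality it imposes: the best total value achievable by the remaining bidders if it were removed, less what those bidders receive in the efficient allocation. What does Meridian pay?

Meridian pays $223M.

Efficient allocation: TerraLink→Band D ($936M), Pulse→Band G ($616M), PeakComm→Band C ($764M), Meridian→Band E ($787M); total welfare W = $3103M.
Meridian receives Band E at value $787M, so the others get W − 787 = $2316M.
Without Meridian: best allocation of the remaining 3 bidders over all 4 bands is TerraLink→Band D ($936M), Pulse→Band E ($839M), PeakComm→Band C ($764M), total $2539M.
VCG payment = (others' best without Meridian) − (others' welfare with Meridian) = 2539 − 2316 = $223M.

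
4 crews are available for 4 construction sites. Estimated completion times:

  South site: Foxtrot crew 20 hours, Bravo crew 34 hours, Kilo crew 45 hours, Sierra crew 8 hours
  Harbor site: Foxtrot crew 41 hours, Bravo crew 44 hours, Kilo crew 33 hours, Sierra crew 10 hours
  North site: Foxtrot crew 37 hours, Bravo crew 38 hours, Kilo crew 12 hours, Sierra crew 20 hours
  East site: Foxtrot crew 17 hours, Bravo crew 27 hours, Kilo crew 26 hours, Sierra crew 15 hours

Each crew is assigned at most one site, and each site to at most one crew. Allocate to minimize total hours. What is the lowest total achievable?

Minimum total: 69 hours

Optimal: Foxtrot crew→South site (20 hours), Bravo crew→East site (27 hours), Kilo crew→North site (12 hours), Sierra crew→Harbor site (10 hours) — total 20+27+12+10 = 69 hours.
Min-entry greedy (repeatedly take the single cheapest remaining cell) gives 81 hours, worse by 12.
Swapping Foxtrot crew↔Sierra crew (Foxtrot crew→Harbor site 41 hours, Sierra crew→South site 8 hours) adds 19.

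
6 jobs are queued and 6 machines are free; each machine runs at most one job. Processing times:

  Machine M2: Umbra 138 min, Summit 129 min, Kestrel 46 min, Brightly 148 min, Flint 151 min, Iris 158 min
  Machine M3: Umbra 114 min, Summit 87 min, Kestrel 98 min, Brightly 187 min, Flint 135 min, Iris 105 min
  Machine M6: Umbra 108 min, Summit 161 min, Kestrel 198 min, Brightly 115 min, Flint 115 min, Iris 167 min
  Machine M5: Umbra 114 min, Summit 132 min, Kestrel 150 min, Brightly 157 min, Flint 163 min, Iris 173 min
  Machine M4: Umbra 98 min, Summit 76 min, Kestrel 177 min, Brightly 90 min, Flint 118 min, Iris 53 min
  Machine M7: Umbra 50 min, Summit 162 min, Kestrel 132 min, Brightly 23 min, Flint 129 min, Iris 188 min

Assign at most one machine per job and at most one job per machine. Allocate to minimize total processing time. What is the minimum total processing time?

Optimal: Umbra→Machine M5 (114 min), Summit→Machine M3 (87 min), Kestrel→Machine M2 (46 min), Brightly→Machine M7 (23 min), Flint→Machine M6 (115 min), Iris→Machine M4 (53 min) — total 114+87+46+23+115+53 = 438 min.
Row-greedy (each job in turn takes its cheapest remaining machine) gives 595 min, worse by 157.
Next-best assignment: Umbra→Machine M5, Summit→Machine M4, Kestrel→Machine M2, Brightly→Machine M7, Flint→Machine M6, Iris→Machine M3 = 479 min.
Every other assignment is strictly worse.

Minimum total: 438 min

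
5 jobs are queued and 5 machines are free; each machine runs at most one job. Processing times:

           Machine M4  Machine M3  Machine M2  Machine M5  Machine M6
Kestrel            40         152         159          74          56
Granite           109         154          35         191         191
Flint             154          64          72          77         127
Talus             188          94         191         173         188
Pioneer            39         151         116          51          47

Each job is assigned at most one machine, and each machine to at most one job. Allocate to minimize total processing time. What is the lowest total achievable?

Min total: 293 min

Optimal: Kestrel→Machine M4 (40 min), Granite→Machine M2 (35 min), Flint→Machine M5 (77 min), Talus→Machine M3 (94 min), Pioneer→Machine M6 (47 min) — total 40+35+77+94+47 = 293 min.
Min-entry greedy (repeatedly take the single cheapest remaining cell) gives 367 min, worse by 74.
No other one-to-one assignment undercuts 293 min.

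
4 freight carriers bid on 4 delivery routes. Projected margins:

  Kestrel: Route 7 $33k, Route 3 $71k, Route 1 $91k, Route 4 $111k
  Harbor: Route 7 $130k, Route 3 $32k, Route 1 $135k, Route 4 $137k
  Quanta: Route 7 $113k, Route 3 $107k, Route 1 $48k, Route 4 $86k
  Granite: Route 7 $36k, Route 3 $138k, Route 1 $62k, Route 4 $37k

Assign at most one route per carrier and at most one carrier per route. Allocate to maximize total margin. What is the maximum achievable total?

Max total: $497k

Optimal: Kestrel→Route 4 ($111k), Harbor→Route 1 ($135k), Quanta→Route 7 ($113k), Granite→Route 3 ($138k) — total 111+135+113+138 = $497k.
Column-greedy (each route in turn goes to its best remaining carrier) gives $445k, worse by 52.
Next-best assignment: Kestrel→Route 1, Harbor→Route 4, Quanta→Route 7, Granite→Route 3 = $479k.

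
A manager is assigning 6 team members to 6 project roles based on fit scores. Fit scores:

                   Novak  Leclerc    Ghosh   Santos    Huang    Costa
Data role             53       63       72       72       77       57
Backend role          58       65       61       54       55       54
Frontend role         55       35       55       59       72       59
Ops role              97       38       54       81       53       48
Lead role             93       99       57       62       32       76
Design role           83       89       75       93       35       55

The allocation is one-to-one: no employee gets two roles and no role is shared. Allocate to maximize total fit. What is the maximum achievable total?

Maximum total: 487 pts

Optimal: Novak→Ops role (97 pts), Leclerc→Lead role (99 pts), Ghosh→Data role (72 pts), Santos→Design role (93 pts), Huang→Frontend role (72 pts), Costa→Backend role (54 pts) — total 97+99+72+93+72+54 = 487 pts.
Row-greedy (each employee in turn takes its best remaining role) gives 469 pts, worse by 18.
Every other assignment is strictly worse.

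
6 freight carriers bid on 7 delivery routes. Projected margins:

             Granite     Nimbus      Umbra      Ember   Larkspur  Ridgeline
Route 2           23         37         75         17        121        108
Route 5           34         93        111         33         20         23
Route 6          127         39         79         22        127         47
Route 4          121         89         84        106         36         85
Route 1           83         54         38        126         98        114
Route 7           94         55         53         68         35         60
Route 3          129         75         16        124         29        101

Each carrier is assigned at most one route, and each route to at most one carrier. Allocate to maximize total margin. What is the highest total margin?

Max total: $690k

Optimal: Granite→Route 3 ($129k), Nimbus→Route 4 ($89k), Umbra→Route 5 ($111k), Ember→Route 1 ($126k), Larkspur→Route 6 ($127k), Ridgeline→Route 2 ($108k) — total 129+89+111+126+127+108 = $690k.
Column-greedy (each route in turn goes to its best remaining carrier) gives $634k, worse by 56.
Every other assignment is strictly worse.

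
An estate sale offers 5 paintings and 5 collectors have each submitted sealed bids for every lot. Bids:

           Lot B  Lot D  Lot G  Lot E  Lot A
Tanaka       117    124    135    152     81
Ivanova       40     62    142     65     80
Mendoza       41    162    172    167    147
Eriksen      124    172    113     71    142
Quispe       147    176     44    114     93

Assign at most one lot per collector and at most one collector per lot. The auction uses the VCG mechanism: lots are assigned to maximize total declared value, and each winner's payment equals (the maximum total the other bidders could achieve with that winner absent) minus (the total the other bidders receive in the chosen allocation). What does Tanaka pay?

Tanaka pays $20.

Efficient allocation: Tanaka→Lot E ($152), Ivanova→Lot G ($142), Mendoza→Lot A ($147), Eriksen→Lot D ($172), Quispe→Lot B ($147); total welfare W = $760.
Tanaka receives Lot E at value $152, so the others get W − 152 = $608.
Without Tanaka: best allocation of the remaining 4 bidders over all 5 lots is Ivanova→Lot G ($142), Mendoza→Lot E ($167), Eriksen→Lot D ($172), Quispe→Lot B ($147), total $628.
VCG payment = (others' best without Tanaka) − (others' welfare with Tanaka) = 628 − 608 = $20.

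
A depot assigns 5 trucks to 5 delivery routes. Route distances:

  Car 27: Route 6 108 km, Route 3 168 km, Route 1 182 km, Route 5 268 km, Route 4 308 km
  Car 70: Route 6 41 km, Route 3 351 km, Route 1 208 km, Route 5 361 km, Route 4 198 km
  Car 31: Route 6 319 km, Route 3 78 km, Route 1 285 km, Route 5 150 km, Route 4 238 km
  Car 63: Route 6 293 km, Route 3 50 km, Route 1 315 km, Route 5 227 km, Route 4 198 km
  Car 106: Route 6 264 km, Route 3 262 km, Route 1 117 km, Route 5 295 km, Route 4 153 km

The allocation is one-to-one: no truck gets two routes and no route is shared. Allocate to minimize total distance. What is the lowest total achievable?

Minimum total: 576 km

Optimal: Car 27→Route 1 (182 km), Car 70→Route 6 (41 km), Car 31→Route 5 (150 km), Car 63→Route 3 (50 km), Car 106→Route 4 (153 km) — total 182+41+150+50+153 = 576 km.
Next-best assignment: Car 27→Route 6, Car 70→Route 4, Car 31→Route 5, Car 63→Route 3, Car 106→Route 1 = 623 km.
Swapping Car 31↔Car 106 (Car 31→Route 4 238 km, Car 106→Route 5 295 km) adds 230.
Every other assignment is strictly worse.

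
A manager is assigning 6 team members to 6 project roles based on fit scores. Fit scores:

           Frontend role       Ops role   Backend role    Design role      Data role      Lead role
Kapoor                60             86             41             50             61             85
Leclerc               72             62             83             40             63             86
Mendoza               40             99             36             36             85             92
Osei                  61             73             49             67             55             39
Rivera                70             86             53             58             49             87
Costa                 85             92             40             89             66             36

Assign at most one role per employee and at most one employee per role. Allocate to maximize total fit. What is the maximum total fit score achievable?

Optimal: Kapoor→Ops role (86 pts), Leclerc→Backend role (83 pts), Mendoza→Data role (85 pts), Osei→Design role (67 pts), Rivera→Lead role (87 pts), Costa→Frontend role (85 pts) — total 86+83+85+67+87+85 = 493 pts.
Max-entry greedy (repeatedly take the single best remaining cell) gives 480 pts, worse by 13.
Swapping Kapoor↔Mendoza (Kapoor→Data role 61 pts, Mendoza→Ops role 99 pts) loses 11.

Max total: 493 pts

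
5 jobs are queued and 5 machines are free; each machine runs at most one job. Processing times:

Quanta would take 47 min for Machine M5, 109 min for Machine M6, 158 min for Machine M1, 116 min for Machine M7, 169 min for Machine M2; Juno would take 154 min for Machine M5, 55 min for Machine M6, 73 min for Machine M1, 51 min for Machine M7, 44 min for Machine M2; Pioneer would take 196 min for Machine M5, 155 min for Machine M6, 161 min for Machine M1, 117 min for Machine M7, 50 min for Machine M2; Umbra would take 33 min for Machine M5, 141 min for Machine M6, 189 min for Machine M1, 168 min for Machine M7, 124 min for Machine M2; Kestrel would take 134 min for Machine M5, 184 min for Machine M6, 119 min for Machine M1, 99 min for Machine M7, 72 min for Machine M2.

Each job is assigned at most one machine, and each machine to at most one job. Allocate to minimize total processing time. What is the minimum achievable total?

Optimal: Quanta→Machine M6 (109 min), Juno→Machine M7 (51 min), Pioneer→Machine M2 (50 min), Umbra→Machine M5 (33 min), Kestrel→Machine M1 (119 min) — total 109+51+50+33+119 = 362 min.
Row-greedy (each job in turn takes its cheapest remaining machine) gives 468 min, worse by 106.

Minimum total: 362 min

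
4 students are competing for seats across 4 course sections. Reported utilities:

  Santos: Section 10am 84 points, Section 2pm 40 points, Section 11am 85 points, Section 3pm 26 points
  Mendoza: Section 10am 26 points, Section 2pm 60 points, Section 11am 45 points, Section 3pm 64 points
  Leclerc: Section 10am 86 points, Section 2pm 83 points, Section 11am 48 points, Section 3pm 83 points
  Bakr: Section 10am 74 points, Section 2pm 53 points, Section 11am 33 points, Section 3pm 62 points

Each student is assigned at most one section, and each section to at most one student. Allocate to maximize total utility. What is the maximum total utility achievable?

Maximum total: 306 points

Optimal: Santos→Section 11am (85 points), Mendoza→Section 3pm (64 points), Leclerc→Section 2pm (83 points), Bakr→Section 10am (74 points) — total 85+64+83+74 = 306 points.
Max-entry greedy (repeatedly take the single best remaining cell) gives 288 points, worse by 18.
No other one-to-one assignment exceeds 306 points.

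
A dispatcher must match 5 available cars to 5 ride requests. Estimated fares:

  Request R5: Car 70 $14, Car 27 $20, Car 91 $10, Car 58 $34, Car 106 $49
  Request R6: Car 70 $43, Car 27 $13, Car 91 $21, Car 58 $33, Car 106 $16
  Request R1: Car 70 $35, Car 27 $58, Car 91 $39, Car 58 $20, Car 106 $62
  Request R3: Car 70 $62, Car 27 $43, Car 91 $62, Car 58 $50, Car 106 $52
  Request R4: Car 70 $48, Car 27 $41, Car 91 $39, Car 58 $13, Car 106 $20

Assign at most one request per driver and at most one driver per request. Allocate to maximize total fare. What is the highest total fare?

Max total: $250

This is the linear assignment problem.
Optimal: Car 70→Request R4 ($48), Car 27→Request R1 ($58), Car 91→Request R3 ($62), Car 58→Request R6 ($33), Car 106→Request R5 ($49) — total 48+58+62+33+49 = $250.
Column-greedy (each request in turn goes to its best remaining driver) gives $225, worse by 25.
Swapping Car 70↔Car 91 (Car 70→Request R3 $62, Car 91→Request R4 $39) loses 9.
No other one-to-one assignment exceeds $250.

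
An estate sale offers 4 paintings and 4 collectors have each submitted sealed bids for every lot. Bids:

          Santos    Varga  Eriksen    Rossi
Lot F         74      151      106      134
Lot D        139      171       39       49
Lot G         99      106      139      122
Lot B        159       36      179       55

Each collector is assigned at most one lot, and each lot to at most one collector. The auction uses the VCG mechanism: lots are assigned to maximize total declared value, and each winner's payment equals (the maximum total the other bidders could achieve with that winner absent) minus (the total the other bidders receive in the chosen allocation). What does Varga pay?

Varga pays $20.

Efficient allocation: Santos→Lot B ($159), Varga→Lot D ($171), Eriksen→Lot G ($139), Rossi→Lot F ($134); total welfare W = $603.
Varga receives Lot D at value $171, so the others get W − 171 = $432.
Without Varga: best allocation of the remaining 3 bidders over all 4 lots is Santos→Lot D ($139), Eriksen→Lot B ($179), Rossi→Lot F ($134), total $452.
VCG payment = (others' best without Varga) − (others' welfare with Varga) = 452 − 432 = $20.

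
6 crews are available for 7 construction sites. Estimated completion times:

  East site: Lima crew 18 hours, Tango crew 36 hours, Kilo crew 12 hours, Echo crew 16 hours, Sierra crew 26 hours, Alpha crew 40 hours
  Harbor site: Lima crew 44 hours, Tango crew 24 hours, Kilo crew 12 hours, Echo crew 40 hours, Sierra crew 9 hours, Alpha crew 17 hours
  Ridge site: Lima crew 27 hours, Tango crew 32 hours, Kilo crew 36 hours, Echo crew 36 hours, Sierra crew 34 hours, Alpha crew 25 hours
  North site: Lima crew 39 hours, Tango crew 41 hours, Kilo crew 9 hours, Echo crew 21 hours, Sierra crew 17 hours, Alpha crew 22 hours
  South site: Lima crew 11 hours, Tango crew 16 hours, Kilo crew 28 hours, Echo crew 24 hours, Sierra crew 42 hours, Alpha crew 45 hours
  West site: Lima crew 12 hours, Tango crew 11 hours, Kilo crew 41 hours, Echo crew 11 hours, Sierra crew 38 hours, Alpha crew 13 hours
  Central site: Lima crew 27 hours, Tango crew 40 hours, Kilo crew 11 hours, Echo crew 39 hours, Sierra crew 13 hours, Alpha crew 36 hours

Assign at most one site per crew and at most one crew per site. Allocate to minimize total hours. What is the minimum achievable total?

Minimum total: 77 hours

Treat this as an assignment problem: match each crew to one site.
Optimal: Lima crew→South site (11 hours), Tango crew→West site (11 hours), Kilo crew→North site (9 hours), Echo crew→East site (16 hours), Sierra crew→Central site (13 hours), Alpha crew→Harbor site (17 hours) — total 11+11+9+16+13+17 = 77 hours.
Column-greedy (each site in turn goes to its cheapest remaining crew) gives 89 hours, worse by 12.
Checked against all permutations: 77 hours is optimal.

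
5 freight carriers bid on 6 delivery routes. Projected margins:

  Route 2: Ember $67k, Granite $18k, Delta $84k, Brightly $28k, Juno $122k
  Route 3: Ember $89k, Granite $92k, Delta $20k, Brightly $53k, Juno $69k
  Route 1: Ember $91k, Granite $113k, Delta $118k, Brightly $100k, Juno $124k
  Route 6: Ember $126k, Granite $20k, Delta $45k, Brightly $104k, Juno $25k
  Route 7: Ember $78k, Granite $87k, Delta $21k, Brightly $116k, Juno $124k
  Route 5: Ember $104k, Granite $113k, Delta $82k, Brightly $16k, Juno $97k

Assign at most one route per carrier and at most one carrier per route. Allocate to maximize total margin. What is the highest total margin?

Optimal: Ember→Route 6 ($126k), Granite→Route 5 ($113k), Delta→Route 1 ($118k), Brightly→Route 7 ($116k), Juno→Route 2 ($122k) — total 126+113+118+116+122 = $595k.
Every other assignment is strictly worse.

Maximum total: $595k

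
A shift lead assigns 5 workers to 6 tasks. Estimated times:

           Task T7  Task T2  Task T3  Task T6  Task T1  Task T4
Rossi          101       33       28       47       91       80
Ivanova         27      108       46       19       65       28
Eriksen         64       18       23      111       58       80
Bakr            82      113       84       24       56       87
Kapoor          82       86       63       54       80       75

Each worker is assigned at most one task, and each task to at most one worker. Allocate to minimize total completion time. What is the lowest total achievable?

Min total: 172 min

Optimal: Rossi→Task T3 (28 min), Ivanova→Task T7 (27 min), Eriksen→Task T2 (18 min), Bakr→Task T6 (24 min), Kapoor→Task T4 (75 min) — total 28+27+18+24+75 = 172 min.
Row-greedy (each worker in turn takes its cheapest remaining task) gives 196 min, worse by 24.
Next-best assignment: Rossi→Task T3, Ivanova→Task T7, Eriksen→Task T2, Bakr→Task T6, Kapoor→Task T1 = 177 min.
Swapping Eriksen↔Kapoor (Eriksen→Task T4 80 min, Kapoor→Task T2 86 min) adds 73.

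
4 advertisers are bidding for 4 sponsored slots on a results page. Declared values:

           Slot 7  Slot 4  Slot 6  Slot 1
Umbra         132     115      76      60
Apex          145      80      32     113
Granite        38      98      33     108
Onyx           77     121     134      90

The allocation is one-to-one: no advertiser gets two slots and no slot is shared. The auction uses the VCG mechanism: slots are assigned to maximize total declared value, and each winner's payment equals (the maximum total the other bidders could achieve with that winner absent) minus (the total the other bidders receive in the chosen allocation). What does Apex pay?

Apex pays $17.

Efficient allocation: Umbra→Slot 4 ($115), Apex→Slot 7 ($145), Granite→Slot 1 ($108), Onyx→Slot 6 ($134); total welfare W = $502.
Apex receives Slot 7 at value $145, so the others get W − 145 = $357.
Without Apex: best allocation of the remaining 3 bidders over all 4 slots is Umbra→Slot 7 ($132), Granite→Slot 1 ($108), Onyx→Slot 6 ($134), total $374.
VCG payment = (others' best without Apex) − (others' welfare with Apex) = 374 − 357 = $17.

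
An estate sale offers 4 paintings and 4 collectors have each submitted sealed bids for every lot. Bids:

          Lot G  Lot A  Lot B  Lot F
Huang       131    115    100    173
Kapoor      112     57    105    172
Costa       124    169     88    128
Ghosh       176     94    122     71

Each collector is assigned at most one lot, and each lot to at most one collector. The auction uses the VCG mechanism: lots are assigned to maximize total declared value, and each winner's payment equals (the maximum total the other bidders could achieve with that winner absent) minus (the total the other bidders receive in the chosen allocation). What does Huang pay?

Efficient allocation: Huang→Lot F ($173), Kapoor→Lot B ($105), Costa→Lot A ($169), Ghosh→Lot G ($176); total welfare W = $623.
Huang receives Lot F at value $173, so the others get W − 173 = $450.
Without Huang: best allocation of the remaining 3 bidders over all 4 lots is Kapoor→Lot F ($172), Costa→Lot A ($169), Ghosh→Lot G ($176), total $517.
VCG payment = (others' best without Huang) − (others' welfare with Huang) = 517 − 450 = $67.

Huang pays $67.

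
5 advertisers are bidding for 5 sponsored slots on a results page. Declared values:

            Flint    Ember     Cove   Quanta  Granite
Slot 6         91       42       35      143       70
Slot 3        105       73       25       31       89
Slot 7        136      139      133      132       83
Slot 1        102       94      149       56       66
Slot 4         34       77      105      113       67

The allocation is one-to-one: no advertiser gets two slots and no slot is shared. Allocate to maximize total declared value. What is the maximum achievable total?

Maximum total: $603

Optimal: Flint→Slot 3 ($105), Ember→Slot 7 ($139), Cove→Slot 1 ($149), Quanta→Slot 6 ($143), Granite→Slot 4 ($67) — total 105+139+149+143+67 = $603.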